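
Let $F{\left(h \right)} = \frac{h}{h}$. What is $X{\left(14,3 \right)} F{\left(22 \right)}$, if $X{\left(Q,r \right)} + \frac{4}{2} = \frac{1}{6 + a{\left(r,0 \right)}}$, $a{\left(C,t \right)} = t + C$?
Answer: $- \frac{17}{9} \approx -1.8889$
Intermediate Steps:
$a{\left(C,t \right)} = C + t$
$F{\left(h \right)} = 1$
$X{\left(Q,r \right)} = -2 + \frac{1}{6 + r}$ ($X{\left(Q,r \right)} = -2 + \frac{1}{6 + \left(r + 0\right)} = -2 + \frac{1}{6 + r}$)
$X{\left(14,3 \right)} F{\left(22 \right)} = \frac{-11 - 6}{6 + 3} \cdot 1 = \frac{-11 - 6}{9} \cdot 1 = \frac{1}{9} \left(-17\right) 1 = \left(- \frac{17}{9}\right) 1 = - \frac{17}{9}$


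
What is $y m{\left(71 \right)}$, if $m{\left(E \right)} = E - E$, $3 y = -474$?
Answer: $0$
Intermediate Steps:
$y = -158$ ($y = \frac{1}{3} \left(-474\right) = -158$)
$m{\left(E \right)} = 0$
$y m{\left(71 \right)} = \left(-158\right) 0 = 0$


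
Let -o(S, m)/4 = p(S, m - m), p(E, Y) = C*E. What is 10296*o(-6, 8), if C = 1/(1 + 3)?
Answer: 61776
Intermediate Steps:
C = ¼ (C = 1/4 = ¼ ≈ 0.25000)
p(E, Y) = E/4
o(S, m) = -S
10296*o(-6, 8) = 10296*(-1*(-6)) = 10296*6 = 61776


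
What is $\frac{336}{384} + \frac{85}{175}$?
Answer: $\frac{381}{280} \approx 1.3607$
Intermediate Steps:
$\frac{336}{384} + \frac{85}{175} = 336 \cdot \frac{1}{384} + 85 \cdot \frac{1}{175} = \frac{7}{8} + \frac{17}{35} = \frac{381}{280}$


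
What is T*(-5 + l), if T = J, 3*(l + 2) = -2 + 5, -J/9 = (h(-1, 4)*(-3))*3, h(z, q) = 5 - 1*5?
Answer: 0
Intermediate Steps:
h(z, q) = 0 (h(z, q) = 5 - 5 = 0)
J = 0 (J = -9*0*(-3)*3 = -0*3 = -9*0 = 0)
l = -1 (l = -2 + (-2 + 5)/3 = -2 + (1/3)*3 = -2 + 1 = -1)
T = 0
T*(-5 + l) = 0*(-5 - 1) = 0*(-6) = 0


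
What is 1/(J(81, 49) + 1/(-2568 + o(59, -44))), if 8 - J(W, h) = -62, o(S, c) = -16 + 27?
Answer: 2557/178989 ≈ 0.014286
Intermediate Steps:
o(S, c) = 11
J(W, h) = 70 (J(W, h) = 8 - 1*(-62) = 8 + 62 = 70)
1/(J(81, 49) + 1/(-2568 + o(59, -44))) = 1/(70 + 1/(-2568 + 11)) = 1/(70 + 1/(-2557)) = 1/(70 - 1/2557) = 1/(178989/2557) = 2557/178989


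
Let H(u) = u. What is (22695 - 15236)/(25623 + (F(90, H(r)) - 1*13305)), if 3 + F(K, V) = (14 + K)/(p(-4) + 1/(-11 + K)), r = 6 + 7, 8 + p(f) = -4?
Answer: 7063673/11654089 ≈ 0.60611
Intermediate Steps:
p(f) = -12 (p(f) = -8 - 4 = -12)
r = 13
F(K, V) = -3 + (14 + K)/(-12 + 1/(-11 + K))
(22695 - 15236)/(25623 + (F(90, H(r)) - 1*13305)) = (22695 - 15236)/(25623 + ((-553 + 90² + 39*90)/(133 - 12*90) - 1*13305)) = 7459/(25623 + ((-553 + 8100 + 3510)/(133 - 1080) - 13305)) = 7459/(25623 + (11057/(-947) - 13305)) = 7459/(25623 + (-1/947*11057 - 13305)) = 7459/(25623 + (-11057/947 - 13305)) = 7459/(25623 - 12610892/947) = 7459/(11654089/947) = 7459*(947/11654089) = 7063673/11654089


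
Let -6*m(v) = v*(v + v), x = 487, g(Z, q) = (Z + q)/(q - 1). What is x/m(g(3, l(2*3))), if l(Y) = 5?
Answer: -1461/4 ≈ -365.25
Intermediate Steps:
g(Z, q) = (Z + q)/(-1 + q)
m(v) = -v²/3 (m(v) = -v*(v + v)/6 = -v*2*v/6 = -v²/3)
x/m(g(3, l(2*3))) = 487/((-(3 + 5)²/(-1 + 5)²/3)) = 487/((-(8/4)²/3)) = 487/((-((¼)*8)²/3)) = 487/((-⅓*2²)) = 487/((-⅓*4)) = 487/(-4/3) = 487*(-¾) = -1461/4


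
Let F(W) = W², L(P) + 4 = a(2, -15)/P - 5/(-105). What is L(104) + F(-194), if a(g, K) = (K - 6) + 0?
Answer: 82187951/2184 ≈ 37632.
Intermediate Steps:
a(g, K) = -6 + K (a(g, K) = (-6 + K) + 0 = -6 + K)
L(P) = -83/21 - 21/P (L(P) = -4 + ((-6 - 15)/P - 5/(-105)) = -4 + (-21/P - 5*(-1/105)) = -4 + (-21/P + 1/21) = -4 + (1/21 - 21/P) = -83/21 - 21/P)
L(104) + F(-194) = (-83/21 - 21/104) + (-194)² = (-83/21 - 21*1/104) + 37636 = (-83/21 - 21/104) + 37636 = -9073/2184 + 37636 = 82187951/2184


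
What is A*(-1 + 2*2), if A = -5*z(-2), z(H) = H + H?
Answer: 60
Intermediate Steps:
z(H) = 2*H
A = 20 (A = -10*(-2) = -5*(-4) = 20)
A*(-1 + 2*2) = 20*(-1 + 2*2) = 20*(-1 + 4) = 20*3 = 60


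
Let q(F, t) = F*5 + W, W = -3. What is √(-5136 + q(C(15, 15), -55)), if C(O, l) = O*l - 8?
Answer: I*√4054 ≈ 63.671*I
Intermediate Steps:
C(O, l) = -8 + O*l
q(F, t) = -3 + 5*F (q(F, t) = F*5 - 3 = 5*F - 3 = -3 + 5*F)
√(-5136 + q(C(15, 15), -55)) = √(-5136 + (-3 + 5*(-8 + 15*15))) = √(-5136 + (-3 + 5*(-8 + 225))) = √(-5136 + (-3 + 5*217)) = √(-5136 + (-3 + 1085)) = √(-5136 + 1082) = √(-4054) = I*√4054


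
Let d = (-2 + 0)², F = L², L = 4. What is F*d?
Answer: 64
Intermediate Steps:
F = 16 (F = 4² = 16)
d = 4 (d = (-2)² = 4)
F*d = 16*4 = 64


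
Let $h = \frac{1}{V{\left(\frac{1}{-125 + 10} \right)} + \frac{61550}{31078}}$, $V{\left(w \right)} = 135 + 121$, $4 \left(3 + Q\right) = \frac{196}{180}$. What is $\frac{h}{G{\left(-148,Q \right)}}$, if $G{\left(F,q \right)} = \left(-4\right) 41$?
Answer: $- \frac{379}{16035036} \approx -2.3636 \cdot 10^{-5}$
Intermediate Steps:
$Q = - \frac{491}{180}$ ($Q = -3 + \frac{196 \cdot \frac{1}{180}}{4} = -3 + \frac{1}{4} \cdot \frac{49}{45} = -3 + \frac{49}{180} = - \frac{491}{180} \approx -2.7278$)
$G{\left(F,q \right)} = -164$
$V{\left(w \right)} = 256$
$h = \frac{15539}{4008759}$ ($h = \frac{1}{256 + \frac{61550}{31078}} = \frac{1}{256 + 61550 \cdot \frac{1}{31078}} = \frac{1}{256 + \frac{30775}{15539}} = \frac{1}{\frac{4008759}{15539}} = \frac{15539}{4008759} \approx 0.0038763$)
$\frac{h}{G{\left(-148,Q \right)}} = \frac{15539}{4008759 \left(-164\right)} = \frac{15539}{4008759} \left(- \frac{1}{164}\right) = - \frac{379}{16035036}$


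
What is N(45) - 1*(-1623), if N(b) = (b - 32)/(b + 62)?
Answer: 173674/107 ≈ 1623.1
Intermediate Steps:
N(b) = (-32 + b)/(62 + b)
N(45) - 1*(-1623) = (-32 + 45)/(62 + 45) - 1*(-1623) = 13/107 + 1623 = 173674/107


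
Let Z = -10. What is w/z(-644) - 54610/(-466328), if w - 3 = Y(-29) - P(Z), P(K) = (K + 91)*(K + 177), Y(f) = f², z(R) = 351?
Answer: -2947634957/81840564 ≈ -36.017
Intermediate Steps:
P(K) = (91 + K)*(177 + K)
w = -12683 (w = 3 + ((-29)² - (16107 + (-10)² + 268*(-10))) = 3 + (841 - (16107 + 100 - 2680)) = 3 + (841 - 1*13527) = 3 + (841 - 13527) = 3 - 12686 = -12683)
w/z(-644) - 54610/(-466328) = -12683/351 - 54610/(-466328) = -12683*1/351 - 54610*(-1/466328) = -12683/351 + 27305/233164 = -2947634957/81840564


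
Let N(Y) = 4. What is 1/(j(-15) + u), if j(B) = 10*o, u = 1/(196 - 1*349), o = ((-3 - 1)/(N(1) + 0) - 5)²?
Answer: 153/55079 ≈ 0.0027778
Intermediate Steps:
o = 36 (o = ((-3 - 1)/(4 + 0) - 5)² = (-4/4 - 5)² = (-4*¼ - 5)² = (-1 - 5)² = (-6)² = 36)
u = -1/153 (u = 1/(196 - 349) = 1/(-153) = -1/153 ≈ -0.0065359)
j(B) = 360 (j(B) = 10*36 = 360)
1/(j(-15) + u) = 1/(360 - 1/153) = 1/(55079/153) = 153/55079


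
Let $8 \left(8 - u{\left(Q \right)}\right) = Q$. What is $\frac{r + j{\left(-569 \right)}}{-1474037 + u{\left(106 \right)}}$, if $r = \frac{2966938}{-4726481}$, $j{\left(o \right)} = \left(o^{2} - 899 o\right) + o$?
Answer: $- \frac{15781197731300}{27868130751289} \approx -0.56628$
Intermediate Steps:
$u{\left(Q \right)} = 8 - \frac{Q}{8}$
$j{\left(o \right)} = o^{2} - 898 o$
$r = - \frac{2966938}{4726481}$ ($r = 2966938 \left(- \frac{1}{4726481}\right) = - \frac{2966938}{4726481} \approx -0.62773$)
$\frac{r + j{\left(-569 \right)}}{-1474037 + u{\left(106 \right)}} = \frac{- \frac{2966938}{4726481} - 569 \left(-898 - 569\right)}{-1474037 + \left(8 - \frac{53}{4}\right)} = \frac{- \frac{2966938}{4726481} - -834723}{-1474037 + \left(8 - \frac{53}{4}\right)} = \frac{- \frac{2966938}{4726481} + 834723}{-1474037 - \frac{21}{4}} = \frac{3945299432825}{4726481 \left(- \frac{5896169}{4}\right)} = \frac{3945299432825}{4726481} \left(- \frac{4}{5896169}\right) = - \frac{15781197731300}{27868130751289}$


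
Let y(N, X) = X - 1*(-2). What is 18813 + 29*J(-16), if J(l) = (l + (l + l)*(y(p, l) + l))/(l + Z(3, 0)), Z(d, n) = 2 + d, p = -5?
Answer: 179567/11 ≈ 16324.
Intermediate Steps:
y(N, X) = 2 + X (y(N, X) = X + 2 = 2 + X)
J(l) = (l + 2*l*(2 + 2*l))/(5 + l) (J(l) = (l + (l + l)*((2 + l) + l))/(l + (2 + 3)) = (l + (2*l)*(2 + 2*l))/(l + 5) = (l + 2*l*(2 + 2*l))/(5 + l))
18813 + 29*J(-16) = 18813 + 29*(-16*(5 + 4*(-16))/(5 - 16)) = 18813 + 29*(-16*(5 - 64)/(-11)) = 18813 + 29*(-16*(-1/11)*(-59)) = 18813 + 29*(-944/11) = 18813 - 27376/11 = 179567/11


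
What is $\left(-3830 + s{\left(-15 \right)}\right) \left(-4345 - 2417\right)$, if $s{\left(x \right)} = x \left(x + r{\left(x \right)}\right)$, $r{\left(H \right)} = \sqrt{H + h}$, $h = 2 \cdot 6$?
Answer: $24377010 + 101430 i \sqrt{3} \approx 2.4377 \cdot 10^{7} + 1.7568 \cdot 10^{5} i$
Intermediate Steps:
$h = 12$
$r{\left(H \right)} = \sqrt{12 + H}$ ($r{\left(H \right)} = \sqrt{H + 12} = \sqrt{12 + H}$)
$s{\left(x \right)} = x \left(x + \sqrt{12 + x}\right)$
$\left(-3830 + s{\left(-15 \right)}\right) \left(-4345 - 2417\right) = \left(-3830 - 15 \left(-15 + \sqrt{12 - 15}\right)\right) \left(-4345 - 2417\right) = \left(-3830 - 15 \left(-15 + \sqrt{-3}\right)\right) \left(-6762\right) = \left(-3830 - 15 \left(-15 + i \sqrt{3}\right)\right) \left(-6762\right) = \left(-3830 + \left(225 - 15 i \sqrt{3}\right)\right) \left(-6762\right) = \left(-3605 - 15 i \sqrt{3}\right) \left(-6762\right) = 24377010 + 101430 i \sqrt{3}$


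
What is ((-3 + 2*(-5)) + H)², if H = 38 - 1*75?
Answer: 2500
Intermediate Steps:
H = -37 (H = 38 - 75 = -37)
((-3 + 2*(-5)) + H)² = ((-3 + 2*(-5)) - 37)² = ((-3 - 10) - 37)² = (-13 - 37)² = (-50)² = 2500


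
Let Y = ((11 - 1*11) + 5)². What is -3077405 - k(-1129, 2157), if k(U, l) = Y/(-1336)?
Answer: -4111413055/1336 ≈ -3.0774e+6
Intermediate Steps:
Y = 25 (Y = ((11 - 11) + 5)² = (0 + 5)² = 5² = 25)
k(U, l) = -25/1336 (k(U, l) = 25/(-1336) = 25*(-1/1336) = -25/1336)
-3077405 - k(-1129, 2157) = -3077405 - 1*(-25/1336) = -3077405 + 25/1336 = -4111413055/1336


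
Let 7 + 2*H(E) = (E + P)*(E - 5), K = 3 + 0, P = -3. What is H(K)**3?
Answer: -343/8 ≈ -42.875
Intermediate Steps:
K = 3
H(E) = -7/2 + (-5 + E)*(-3 + E)/2 (H(E) = -7/2 + ((E - 3)*(E - 5))/2 = -7/2 + ((-3 + E)*(-5 + E))/2 = -7/2 + ((-5 + E)*(-3 + E))/2 = -7/2 + (-5 + E)*(-3 + E)/2)
H(K)**3 = (4 + (1/2)*3**2 - 4*3)**3 = (4 + (1/2)*9 - 12)**3 = (4 + 9/2 - 12)**3 = (-7/2)**3 = -343/8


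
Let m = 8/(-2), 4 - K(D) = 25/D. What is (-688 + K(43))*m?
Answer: 117748/43 ≈ 2738.3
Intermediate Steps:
K(D) = 4 - 25/D
m = -4 (m = 8*(-½) = -4)
(-688 + K(43))*m = (-688 + (4 - 25/43))*(-4) = (-688 + 147/43)*(-4) = -29437/43*(-4) = 117748/43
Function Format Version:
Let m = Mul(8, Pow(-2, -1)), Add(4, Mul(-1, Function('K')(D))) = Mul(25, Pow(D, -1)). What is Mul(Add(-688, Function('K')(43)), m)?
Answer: Rational(117748, 43) ≈ 2738.3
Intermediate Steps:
Function('K')(D) = Add(4, Mul(-25, Pow(D, -1))) (Function('K')(D) = Add(4, Mul(-1, Mul(25, Pow(D, -1)))) = Add(4, Mul(-25, Pow(D, -1))))
m = -4 (m = Mul(8, Rational(-1, 2)) = -4)
Mul(Add(-688, Function('K')(43)), m) = Mul(Add(-688, Add(4, Mul(-25, Pow(43, -1)))), -4) = Mul(Add(-688, Add(4, Mul(-25, Rational(1, 43)))), -4) = Mul(Add(-688, Add(4, Rational(-25, 43))), -4) = Mul(Add(-688, Rational(147, 43)), -4) = Mul(Rational(-29437, 43), -4) = Rational(117748, 43)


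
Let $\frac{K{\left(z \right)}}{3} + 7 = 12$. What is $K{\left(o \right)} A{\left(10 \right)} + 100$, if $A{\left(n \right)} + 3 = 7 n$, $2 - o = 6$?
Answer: $1105$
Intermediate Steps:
$o = -4$ ($o = 2 - 6 = -4$)
$A{\left(n \right)} = -3 + 7 n$
$K{\left(z \right)} = 15$ ($K{\left(z \right)} = -21 + 3 \cdot 12 = -21 + 36 = 15$)
$K{\left(o \right)} A{\left(10 \right)} + 100 = 15 \left(-3 + 7 \cdot 10\right) + 100 = 15 \left(-3 + 70\right) + 100 = 15 \cdot 67 + 100 = 1005 + 100 = 1105$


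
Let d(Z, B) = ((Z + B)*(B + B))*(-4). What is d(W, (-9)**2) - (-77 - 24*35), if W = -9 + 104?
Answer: -113131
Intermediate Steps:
W = 95
d(Z, B) = -8*B*(B + Z) (d(Z, B) = ((B + Z)*(2*B))*(-4) = (2*B*(B + Z))*(-4) = -8*B*(B + Z))
d(W, (-9)**2) - (-77 - 24*35) = -8*(-9)**2*((-9)**2 + 95) - (-77 - 24*35) = -8*81*(81 + 95) - (-77 - 840) = -8*81*176 - 1*(-917) = -114048 + 917 = -113131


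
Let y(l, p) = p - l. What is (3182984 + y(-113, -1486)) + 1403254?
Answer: 4584865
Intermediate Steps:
(3182984 + y(-113, -1486)) + 1403254 = (3182984 + (-1486 - 1*(-113))) + 1403254 = (3182984 + (-1486 + 113)) + 1403254 = (3182984 - 1373) + 1403254 = 3181611 + 1403254 = 4584865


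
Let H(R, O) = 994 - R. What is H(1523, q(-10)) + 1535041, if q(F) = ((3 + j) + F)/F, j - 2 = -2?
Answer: 1534512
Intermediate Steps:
j = 0 (j = 2 - 2 = 0)
q(F) = (3 + F)/F (q(F) = ((3 + 0) + F)/F = (3 + F)/F)
H(1523, q(-10)) + 1535041 = (994 - 1*1523) + 1535041 = (994 - 1523) + 1535041 = -529 + 1535041 = 1534512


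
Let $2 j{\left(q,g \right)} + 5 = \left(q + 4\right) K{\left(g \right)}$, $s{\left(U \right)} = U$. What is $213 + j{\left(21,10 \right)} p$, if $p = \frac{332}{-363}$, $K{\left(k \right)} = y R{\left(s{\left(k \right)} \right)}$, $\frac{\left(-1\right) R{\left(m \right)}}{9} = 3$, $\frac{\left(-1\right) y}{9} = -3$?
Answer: $\frac{3103499}{363} \approx 8549.6$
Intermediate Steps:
$y = 27$ ($y = \left(-9\right) \left(-3\right) = 27$)
$R{\left(m \right)} = -27$ ($R{\left(m \right)} = \left(-9\right) 3 = -27$)
$K{\left(k \right)} = -729$ ($K{\left(k \right)} = 27 \left(-27\right) = -729$)
$p = - \frac{332}{363}$ ($p = 332 \left(- \frac{1}{363}\right) = - \frac{332}{363} \approx -0.9146$)
$j{\left(q,g \right)} = - \frac{2921}{2} - \frac{729 q}{2}$ ($j{\left(q,g \right)} = - \frac{5}{2} + \frac{\left(q + 4\right) \left(-729\right)}{2} = - \frac{5}{2} + \frac{\left(4 + q\right) \left(-729\right)}{2} = - \frac{5}{2} + \frac{-2916 - 729 q}{2} = - \frac{5}{2} - \left(1458 + \frac{729 q}{2}\right) = - \frac{2921}{2} - \frac{729 q}{2}$)
$213 + j{\left(21,10 \right)} p = 213 + \left(- \frac{2921}{2} - \frac{15309}{2}\right) \left(- \frac{332}{363}\right) = 213 - - \frac{3026180}{363} = 213 + \frac{3026180}{363} = \frac{3103499}{363}$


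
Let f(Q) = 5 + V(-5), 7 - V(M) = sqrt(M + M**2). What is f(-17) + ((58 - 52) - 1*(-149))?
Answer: 167 - 2*sqrt(5) ≈ 162.53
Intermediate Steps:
V(M) = 7 - sqrt(M + M**2)
f(Q) = 12 - 2*sqrt(5) (f(Q) = 5 + (7 - sqrt(-5*(1 - 5))) = 5 + (7 - sqrt(-5*(-4))) = 5 + (7 - sqrt(20)) = 5 + (7 - 2*sqrt(5)) = 12 - 2*sqrt(5))
f(-17) + ((58 - 52) - 1*(-149)) = (12 - 2*sqrt(5)) + ((58 - 52) - 1*(-149)) = (12 - 2*sqrt(5)) + (6 + 149) = (12 - 2*sqrt(5)) + 155 = 167 - 2*sqrt(5)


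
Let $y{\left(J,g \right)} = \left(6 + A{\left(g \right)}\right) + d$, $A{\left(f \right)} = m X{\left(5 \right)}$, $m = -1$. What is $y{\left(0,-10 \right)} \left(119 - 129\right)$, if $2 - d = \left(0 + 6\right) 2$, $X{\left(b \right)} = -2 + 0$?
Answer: $20$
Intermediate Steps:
$X{\left(b \right)} = -2$
$d = -10$ ($d = 2 - \left(0 + 6\right) 2 = 2 - 6 \cdot 2 = 2 - 12 = -10$)
$A{\left(f \right)} = 2$ ($A{\left(f \right)} = \left(-1\right) \left(-2\right) = 2$)
$y{\left(J,g \right)} = -2$ ($y{\left(J,g \right)} = \left(6 + 2\right) - 10 = 8 - 10 = -2$)
$y{\left(0,-10 \right)} \left(119 - 129\right) = - 2 \left(119 - 129\right) = \left(-2\right) \left(-10\right) = 20$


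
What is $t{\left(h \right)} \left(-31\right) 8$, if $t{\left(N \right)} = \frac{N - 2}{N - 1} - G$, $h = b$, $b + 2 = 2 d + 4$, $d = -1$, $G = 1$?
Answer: $-248$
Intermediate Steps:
$b = 0$ ($b = -2 + \left(2 \left(-1\right) + 4\right) = -2 + \left(-2 + 4\right) = -2 + 2 = 0$)
$h = 0$
$t{\left(N \right)} = -1 + \frac{-2 + N}{-1 + N}$ ($t{\left(N \right)} = \frac{N - 2}{N - 1} - 1 = \frac{-2 + N}{-1 + N} - 1 = -1 + \frac{-2 + N}{-1 + N}$)
$t{\left(h \right)} \left(-31\right) 8 = - \frac{1}{-1 + 0} \left(-31\right) 8 = - \frac{1}{-1} \left(-31\right) 8 = \left(-1\right) \left(-1\right) \left(-31\right) 8 = 1 \left(-31\right) 8 = \left(-31\right) 8 = -248$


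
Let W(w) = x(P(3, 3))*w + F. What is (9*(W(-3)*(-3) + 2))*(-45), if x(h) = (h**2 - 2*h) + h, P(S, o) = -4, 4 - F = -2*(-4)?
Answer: -78570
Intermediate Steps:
F = -4 (F = 4 - (-2)*(-4) = 4 - 1*8 = 4 - 8 = -4)
x(h) = h**2 - h
W(w) = -4 + 20*w (W(w) = (-4*(-1 - 4))*w - 4 = (-4*(-5))*w - 4 = 20*w - 4 = -4 + 20*w)
(9*(W(-3)*(-3) + 2))*(-45) = (9*((-4 + 20*(-3))*(-3) + 2))*(-45) = (9*((-4 - 60)*(-3) + 2))*(-45) = (9*(-64*(-3) + 2))*(-45) = (9*(192 + 2))*(-45) = (9*194)*(-45) = 1746*(-45) = -78570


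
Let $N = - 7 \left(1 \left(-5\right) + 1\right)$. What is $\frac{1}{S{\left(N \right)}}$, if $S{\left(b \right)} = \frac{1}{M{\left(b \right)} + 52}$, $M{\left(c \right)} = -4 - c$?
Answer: $20$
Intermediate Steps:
$N = 28$ ($N = - 7 \left(-5 + 1\right) = \left(-7\right) \left(-4\right) = 28$)
$S{\left(b \right)} = \frac{1}{48 - b}$ ($S{\left(b \right)} = \frac{1}{\left(-4 - b\right) + 52} = \frac{1}{48 - b}$)
$\frac{1}{S{\left(N \right)}} = \frac{1}{\left(-1\right) \frac{1}{-48 + 28}} = \frac{1}{\left(-1\right) \frac{1}{-20}} = \frac{1}{\left(-1\right) \left(- \frac{1}{20}\right)} = \frac{1}{\frac{1}{20}} = 20$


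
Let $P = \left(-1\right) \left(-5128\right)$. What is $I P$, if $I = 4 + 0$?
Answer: $20512$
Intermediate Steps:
$I = 4$
$P = 5128$
$I P = 4 \cdot 5128 = 20512$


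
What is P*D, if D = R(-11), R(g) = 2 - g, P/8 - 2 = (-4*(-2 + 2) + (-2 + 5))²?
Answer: 1144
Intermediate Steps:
P = 88 (P = 16 + 8*(-4*(-2 + 2) + (-2 + 5))² = 16 + 8*(-4*0 + 3)² = 16 + 8*(0 + 3)² = 16 + 8*3² = 16 + 8*9 = 16 + 72 = 88)
D = 13 (D = 2 - 1*(-11) = 2 + 11 = 13)
P*D = 88*13 = 1144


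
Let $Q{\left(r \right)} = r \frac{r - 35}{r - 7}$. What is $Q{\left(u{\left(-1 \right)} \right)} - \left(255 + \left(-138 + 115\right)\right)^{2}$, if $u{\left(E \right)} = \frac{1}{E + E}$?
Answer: $- \frac{1614791}{30} \approx -53826.0$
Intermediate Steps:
$u{\left(E \right)} = \frac{1}{2 E}$
$Q{\left(r \right)} = \frac{r \left(-35 + r\right)}{-7 + r}$ ($Q{\left(r \right)} = r \frac{-35 + r}{-7 + r} = \frac{r \left(-35 + r\right)}{-7 + r}$)
$Q{\left(u{\left(-1 \right)} \right)} - \left(255 + \left(-138 + 115\right)\right)^{2} = \frac{\frac{1}{2 \left(-1\right)} \left(-35 + \frac{1}{2 \left(-1\right)}\right)}{-7 + \frac{1}{2 \left(-1\right)}} - \left(255 + \left(-138 + 115\right)\right)^{2} = \frac{\frac{1}{2} \left(-1\right) \left(-35 + \frac{1}{2} \left(-1\right)\right)}{-7 + \frac{1}{2} \left(-1\right)} - \left(255 - 23\right)^{2} = - \frac{-35 - \frac{1}{2}}{2 \left(-7 - \frac{1}{2}\right)} - 232^{2} = \left(- \frac{1}{2}\right) \frac{1}{- \frac{15}{2}} \left(- \frac{71}{2}\right) - 53824 = \left(- \frac{1}{2}\right) \left(- \frac{2}{15}\right) \left(- \frac{71}{2}\right) - 53824 = - \frac{71}{30} - 53824 = - \frac{1614791}{30}$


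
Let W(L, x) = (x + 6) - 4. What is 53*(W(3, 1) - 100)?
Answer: -5141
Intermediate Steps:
W(L, x) = 2 + x (W(L, x) = (6 + x) - 4 = 2 + x)
53*(W(3, 1) - 100) = 53*((2 + 1) - 100) = 53*(3 - 100) = 53*(-97) = -5141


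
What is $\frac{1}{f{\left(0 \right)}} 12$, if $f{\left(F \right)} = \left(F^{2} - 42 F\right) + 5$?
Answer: $\frac{12}{5} \approx 2.4$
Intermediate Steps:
$f{\left(F \right)} = 5 + F^{2} - 42 F$
$\frac{1}{f{\left(0 \right)}} 12 = \frac{1}{5 + 0^{2} - 0} \cdot 12 = \frac{1}{5 + 0 + 0} \cdot 12 = \frac{1}{5} \cdot 12 = \frac{12}{5}$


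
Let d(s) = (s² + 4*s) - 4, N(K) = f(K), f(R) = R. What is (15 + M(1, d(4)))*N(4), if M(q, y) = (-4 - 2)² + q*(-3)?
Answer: 192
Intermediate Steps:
N(K) = K
d(s) = -4 + s² + 4*s
M(q, y) = 36 - 3*q (M(q, y) = (-6)² - 3*q = 36 - 3*q)
(15 + M(1, d(4)))*N(4) = (15 + (36 - 3*1))*4 = (15 + (36 - 3))*4 = (15 + 33)*4 = 48*4 = 192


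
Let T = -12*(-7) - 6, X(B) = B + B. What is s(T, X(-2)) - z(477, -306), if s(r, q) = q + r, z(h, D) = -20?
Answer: 94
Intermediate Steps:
X(B) = 2*B
T = 78 (T = 84 - 6 = 78)
s(T, X(-2)) - z(477, -306) = (2*(-2) + 78) - 1*(-20) = (-4 + 78) + 20 = 74 + 20 = 94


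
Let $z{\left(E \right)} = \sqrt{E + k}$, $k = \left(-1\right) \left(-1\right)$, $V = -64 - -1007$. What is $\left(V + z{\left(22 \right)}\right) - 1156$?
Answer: $-213 + \sqrt{23} \approx -208.2$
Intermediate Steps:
$V = 943$ ($V = -64 + 1007 = 943$)
$k = 1$
$z{\left(E \right)} = \sqrt{1 + E}$ ($z{\left(E \right)} = \sqrt{E + 1} = \sqrt{1 + E}$)
$\left(V + z{\left(22 \right)}\right) - 1156 = \left(943 + \sqrt{1 + 22}\right) - 1156 = \left(943 + \sqrt{23}\right) - 1156 = -213 + \sqrt{23}$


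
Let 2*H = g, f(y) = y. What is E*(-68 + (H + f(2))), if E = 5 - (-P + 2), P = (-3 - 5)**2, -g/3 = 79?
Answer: -24723/2 ≈ -12362.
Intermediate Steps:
g = -237 (g = -3*79 = -237)
H = -237/2 (H = (1/2)*(-237) = -237/2 ≈ -118.50)
P = 64 (P = (-8)**2 = 64)
E = 67 (E = 5 - (-1*64 + 2) = 5 - (-64 + 2) = 5 - 1*(-62) = 5 + 62 = 67)
E*(-68 + (H + f(2))) = 67*(-68 + (-237/2 + 2)) = 67*(-68 - 233/2) = 67*(-369/2) = -24723/2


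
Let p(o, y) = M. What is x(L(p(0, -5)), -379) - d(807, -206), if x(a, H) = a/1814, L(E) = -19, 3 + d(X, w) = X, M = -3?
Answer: -1458475/1814 ≈ -804.01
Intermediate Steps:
p(o, y) = -3
d(X, w) = -3 + X
x(a, H) = a/1814 (x(a, H) = a*(1/1814) = a/1814)
x(L(p(0, -5)), -379) - d(807, -206) = (1/1814)*(-19) - (-3 + 807) = -19/1814 - 1*804 = -19/1814 - 804 = -1458475/1814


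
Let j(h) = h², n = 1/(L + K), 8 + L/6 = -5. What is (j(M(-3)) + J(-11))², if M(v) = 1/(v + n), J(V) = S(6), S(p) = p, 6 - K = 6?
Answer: 113861704356/3049800625 ≈ 37.334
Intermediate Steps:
L = -78 (L = -48 + 6*(-5) = -48 - 30 = -78)
K = 0 (K = 6 - 1*6 = 6 - 6 = 0)
n = -1/78 (n = 1/(-78 + 0) = 1/(-78) = -1/78 ≈ -0.012821)
J(V) = 6
M(v) = 1/(-1/78 + v) (M(v) = 1/(v - 1/78) = 1/(-1/78 + v))
(j(M(-3)) + J(-11))² = ((78/(-1 + 78*(-3)))² + 6)² = ((78/(-1 - 234))² + 6)² = ((78/(-235))² + 6)² = ((78*(-1/235))² + 6)² = ((-78/235)² + 6)² = (6084/55225 + 6)² = (337434/55225)² = 113861704356/3049800625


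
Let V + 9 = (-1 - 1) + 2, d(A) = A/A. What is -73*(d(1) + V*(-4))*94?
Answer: -253894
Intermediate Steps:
d(A) = 1
V = -9 (V = -9 + ((-1 - 1) + 2) = -9 + (-2 + 2) = -9 + 0 = -9)
-73*(d(1) + V*(-4))*94 = -73*(1 - 9*(-4))*94 = -73*(1 + 36)*94 = -73*37*94 = -2701*94 = -253894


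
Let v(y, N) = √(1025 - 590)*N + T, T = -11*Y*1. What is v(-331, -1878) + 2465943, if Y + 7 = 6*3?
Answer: 2465822 - 1878*√435 ≈ 2.4267e+6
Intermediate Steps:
Y = 11 (Y = -7 + 6*3 = -7 + 18 = 11)
T = -121 (T = -11*11*1 = -121*1 = -121)
v(y, N) = -121 + N*√435 (v(y, N) = √(1025 - 590)*N - 121 = √435*N - 121 = N*√435 - 121 = -121 + N*√435)
v(-331, -1878) + 2465943 = (-121 - 1878*√435) + 2465943 = 2465822 - 1878*√435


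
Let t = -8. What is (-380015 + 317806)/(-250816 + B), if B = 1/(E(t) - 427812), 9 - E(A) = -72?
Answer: 26608717779/107281778497 ≈ 0.24803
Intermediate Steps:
E(A) = 81 (E(A) = 9 - 1*(-72) = 9 + 72 = 81)
B = -1/427731 (B = 1/(81 - 427812) = 1/(-427731) = -1/427731 ≈ -2.3379e-6)
(-380015 + 317806)/(-250816 + B) = (-380015 + 317806)/(-250816 - 1/427731) = -62209/(-107281778497/427731) = -62209*(-427731/107281778497) = 26608717779/107281778497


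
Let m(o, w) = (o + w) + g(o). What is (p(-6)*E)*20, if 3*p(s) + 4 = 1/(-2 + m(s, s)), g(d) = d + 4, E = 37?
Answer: -12025/12 ≈ -1002.1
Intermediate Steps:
g(d) = 4 + d
m(o, w) = 4 + w + 2*o (m(o, w) = (o + w) + (4 + o) = 4 + w + 2*o)
p(s) = -4/3 + 1/(3*(2 + 3*s)) (p(s) = -4/3 + 1/(3*(-2 + (4 + s + 2*s))) = -4/3 + 1/(3*(-2 + (4 + 3*s))) = -4/3 + 1/(3*(2 + 3*s)))
(p(-6)*E)*20 = (((-7 - 12*(-6))/(3*(2 + 3*(-6))))*37)*20 = (((-7 + 72)/(3*(2 - 18)))*37)*20 = (((⅓)*65/(-16))*37)*20 = (((⅓)*(-1/16)*65)*37)*20 = -65/48*37*20 = -2405/48*20 = -12025/12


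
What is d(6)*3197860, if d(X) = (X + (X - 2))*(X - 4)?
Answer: 63957200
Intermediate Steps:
d(X) = (-4 + X)*(-2 + 2*X) (d(X) = (X + (-2 + X))*(-4 + X) = (-2 + 2*X)*(-4 + X) = (-4 + X)*(-2 + 2*X))
d(6)*3197860 = (8 - 10*6 + 2*6²)*3197860 = (8 - 60 + 2*36)*3197860 = (8 - 60 + 72)*3197860 = 20*3197860 = 63957200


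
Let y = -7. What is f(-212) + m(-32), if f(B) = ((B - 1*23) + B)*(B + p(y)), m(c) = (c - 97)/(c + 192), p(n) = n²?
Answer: 11657631/160 ≈ 72860.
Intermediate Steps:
m(c) = (-97 + c)/(192 + c)
f(B) = (-23 + 2*B)*(49 + B) (f(B) = ((B - 1*23) + B)*(B + (-7)²) = ((B - 23) + B)*(B + 49) = ((-23 + B) + B)*(49 + B) = (-23 + 2*B)*(49 + B))
f(-212) + m(-32) = (-1127 + 2*(-212)² + 75*(-212)) + (-97 - 32)/(192 - 32) = (-1127 + 2*44944 - 15900) - 129/160 = (-1127 + 89888 - 15900) + (1/160)*(-129) = 72861 - 129/160 = 11657631/160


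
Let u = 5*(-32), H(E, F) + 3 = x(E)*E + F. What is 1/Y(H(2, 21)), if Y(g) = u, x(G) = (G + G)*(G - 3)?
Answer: -1/160 ≈ -0.0062500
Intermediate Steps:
x(G) = 2*G*(-3 + G) (x(G) = (2*G)*(-3 + G) = 2*G*(-3 + G))
H(E, F) = -3 + F + 2*E²*(-3 + E) (H(E, F) = -3 + ((2*E*(-3 + E))*E + F) = -3 + (2*E²*(-3 + E) + F) = -3 + (F + 2*E²*(-3 + E)) = -3 + F + 2*E²*(-3 + E))
u = -160
Y(g) = -160
1/Y(H(2, 21)) = 1/(-160) = -1/160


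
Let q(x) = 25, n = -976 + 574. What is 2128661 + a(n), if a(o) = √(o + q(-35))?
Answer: 2128661 + I*√377 ≈ 2.1287e+6 + 19.416*I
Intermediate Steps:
n = -402
a(o) = √(25 + o) (a(o) = √(o + 25) = √(25 + o))
2128661 + a(n) = 2128661 + √(25 - 402) = 2128661 + √(-377) = 2128661 + I*√377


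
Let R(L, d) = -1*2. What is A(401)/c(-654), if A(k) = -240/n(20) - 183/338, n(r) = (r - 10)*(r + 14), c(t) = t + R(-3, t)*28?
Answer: 7167/4079660 ≈ 0.0017568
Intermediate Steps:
R(L, d) = -2
c(t) = -56 + t (c(t) = t - 2*28 = t - 56 = -56 + t)
n(r) = (-10 + r)*(14 + r)
A(k) = -7167/5746 (A(k) = -240/(-140 + 20**2 + 4*20) - 183/338 = -240/(-140 + 400 + 80) - 183*1/338 = -240/340 - 183/338 = -240*1/340 - 183/338 = -12/17 - 183/338 = -7167/5746)
A(401)/c(-654) = -7167/(5746*(-56 - 654)) = -7167/5746/(-710) = -7167/5746*(-1/710) = 7167/4079660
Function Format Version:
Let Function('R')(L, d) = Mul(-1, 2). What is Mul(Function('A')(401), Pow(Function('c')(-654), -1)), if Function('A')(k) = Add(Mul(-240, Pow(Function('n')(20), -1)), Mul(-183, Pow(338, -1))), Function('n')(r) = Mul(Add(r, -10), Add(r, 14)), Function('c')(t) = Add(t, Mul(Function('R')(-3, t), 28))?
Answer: Rational(7167, 4079660) ≈ 0.0017568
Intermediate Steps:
Function('R')(L, d) = -2
Function('c')(t) = Add(-56, t) (Function('c')(t) = Add(t, Mul(-2, 28)) = Add(t, -56) = Add(-56, t))
Function('n')(r) = Mul(Add(-10, r), Add(14, r))
Function('A')(k) = Rational(-7167, 5746) (Function('A')(k) = Add(Mul(-240, Pow(Add(-140, Pow(20, 2), Mul(4, 20)), -1)), Mul(-183, Pow(338, -1))) = Add(Mul(-240, Pow(Add(-140, 400, 80), -1)), Mul(-183, Rational(1, 338))) = Add(Mul(-240, Pow(340, -1)), Rational(-183, 338)) = Add(Mul(-240, Rational(1, 340)), Rational(-183, 338)) = Add(Rational(-12, 17), Rational(-183, 338)) = Rational(-7167, 5746))
Mul(Function('A')(401), Pow(Function('c')(-654), -1)) = Mul(Rational(-7167, 5746), Pow(Add(-56, -654), -1)) = Mul(Rational(-7167, 5746), Pow(-710, -1)) = Mul(Rational(-7167, 5746), Rational(-1, 710)) = Rational(7167, 4079660)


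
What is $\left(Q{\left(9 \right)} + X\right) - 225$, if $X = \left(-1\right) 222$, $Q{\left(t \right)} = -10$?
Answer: $-457$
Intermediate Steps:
$X = -222$
$\left(Q{\left(9 \right)} + X\right) - 225 = \left(-10 - 222\right) - 225 = -232 - 225 = -457$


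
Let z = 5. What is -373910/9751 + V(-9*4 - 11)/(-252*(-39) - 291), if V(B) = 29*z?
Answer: -3564565775/92995287 ≈ -38.331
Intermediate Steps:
V(B) = 145 (V(B) = 29*5 = 145)
-373910/9751 + V(-9*4 - 11)/(-252*(-39) - 291) = -373910/9751 + 145/(-252*(-39) - 291) = -373910*1/9751 + 145/(9828 - 291) = -373910/9751 + 145/9537 = -3564565775/92995287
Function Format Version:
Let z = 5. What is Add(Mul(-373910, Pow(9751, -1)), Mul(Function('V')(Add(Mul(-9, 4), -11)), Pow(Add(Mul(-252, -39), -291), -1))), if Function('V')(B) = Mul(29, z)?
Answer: Rational(-3564565775, 92995287) ≈ -38.331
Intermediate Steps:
Function('V')(B) = 145 (Function('V')(B) = Mul(29, 5) = 145)
Add(Mul(-373910, Pow(9751, -1)), Mul(Function('V')(Add(Mul(-9, 4), -11)), Pow(Add(Mul(-252, -39), -291), -1))) = Add(Mul(-373910, Pow(9751, -1)), Mul(145, Pow(Add(Mul(-252, -39), -291), -1))) = Add(Mul(-373910, Rational(1, 9751)), Mul(145, Pow(Add(9828, -291), -1))) = Add(Rational(-373910, 9751), Mul(145, Pow(9537, -1))) = Add(Rational(-373910, 9751), Mul(145, Rational(1, 9537))) = Add(Rational(-373910, 9751), Rational(145, 9537)) = Rational(-3564565775, 92995287)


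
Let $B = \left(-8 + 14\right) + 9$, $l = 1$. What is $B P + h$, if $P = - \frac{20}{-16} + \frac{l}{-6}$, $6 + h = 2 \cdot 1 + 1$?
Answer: $\frac{53}{4} \approx 13.25$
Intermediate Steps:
$h = -3$ ($h = -6 + \left(2 \cdot 1 + 1\right) = -6 + \left(2 + 1\right) = -6 + 3 = -3$)
$P = \frac{13}{12}$ ($P = - \frac{20}{-16} + 1 \frac{1}{-6} = \left(-20\right) \left(- \frac{1}{16}\right) + 1 \left(- \frac{1}{6}\right) = \frac{5}{4} - \frac{1}{6} = \frac{13}{12} \approx 1.0833$)
$B = 15$ ($B = 6 + 9 = 15$)
$B P + h = 15 \cdot \frac{13}{12} - 3 = \frac{65}{4} - 3 = \frac{53}{4}$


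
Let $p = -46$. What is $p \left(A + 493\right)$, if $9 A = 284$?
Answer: $- \frac{217166}{9} \approx -24130.0$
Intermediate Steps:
$A = \frac{284}{9}$ ($A = \frac{1}{9} \cdot 284 = \frac{284}{9} \approx 31.556$)
$p \left(A + 493\right) = - 46 \left(\frac{284}{9} + 493\right) = \left(-46\right) \frac{4721}{9} = - \frac{217166}{9}$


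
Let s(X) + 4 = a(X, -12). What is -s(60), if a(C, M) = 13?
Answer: -9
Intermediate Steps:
s(X) = 9 (s(X) = -4 + 13 = 9)
-s(60) = -1*9 = -9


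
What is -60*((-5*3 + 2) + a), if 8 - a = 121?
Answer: 7560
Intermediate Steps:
a = -113 (a = 8 - 1*121 = 8 - 121 = -113)
-60*((-5*3 + 2) + a) = -60*((-5*3 + 2) - 113) = -60*((-15 + 2) - 113) = -60*(-13 - 113) = -60*(-126) = 7560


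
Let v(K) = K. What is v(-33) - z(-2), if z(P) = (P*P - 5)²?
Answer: -34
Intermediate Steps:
z(P) = (-5 + P²)² (z(P) = (P² - 5)² = (-5 + P²)²)
v(-33) - z(-2) = -33 - (-5 + (-2)²)² = -33 - (-5 + 4)² = -33 - 1*(-1)² = -33 - 1*1 = -33 - 1 = -34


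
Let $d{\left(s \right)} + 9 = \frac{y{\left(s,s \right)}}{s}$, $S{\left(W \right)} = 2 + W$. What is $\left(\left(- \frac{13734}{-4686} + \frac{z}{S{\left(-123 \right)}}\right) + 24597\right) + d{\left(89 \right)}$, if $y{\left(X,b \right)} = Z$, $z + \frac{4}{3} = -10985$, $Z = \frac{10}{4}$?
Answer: $\frac{113229871565}{4587594} \approx 24682.0$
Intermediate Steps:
$Z = \frac{5}{2}$ ($Z = 10 \cdot \frac{1}{4} = \frac{5}{2} \approx 2.5$)
$z = - \frac{32959}{3}$ ($z = - \frac{4}{3} - 10985 = - \frac{32959}{3} \approx -10986.0$)
$y{\left(X,b \right)} = \frac{5}{2}$
$d{\left(s \right)} = -9 + \frac{5}{2 s}$
$\left(\left(- \frac{13734}{-4686} + \frac{z}{S{\left(-123 \right)}}\right) + 24597\right) + d{\left(89 \right)} = \left(\left(- \frac{13734}{-4686} - \frac{32959}{3 \left(2 - 123\right)}\right) + 24597\right) - \left(9 - \frac{5}{2 \cdot 89}\right) = \left(\left(\left(-13734\right) \left(- \frac{1}{4686}\right) - \frac{32959}{3 \left(-121\right)}\right) + 24597\right) + \left(-9 + \frac{5}{2} \cdot \frac{1}{89}\right) = \left(\left(\frac{2289}{781} - - \frac{32959}{363}\right) + 24597\right) + \left(-9 + \frac{5}{178}\right) = \left(\left(\frac{2289}{781} + \frac{32959}{363}\right) + 24597\right) - \frac{1597}{178} = \left(\frac{2415626}{25773} + 24597\right) - \frac{1597}{178} = \frac{636354107}{25773} - \frac{1597}{178} = \frac{113229871565}{4587594}$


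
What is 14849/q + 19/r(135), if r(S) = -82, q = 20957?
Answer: 819435/1718474 ≈ 0.47684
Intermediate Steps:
14849/q + 19/r(135) = 14849/20957 + 19/(-82) = 14849*(1/20957) + 19*(-1/82) = 14849/20957 - 19/82 = 819435/1718474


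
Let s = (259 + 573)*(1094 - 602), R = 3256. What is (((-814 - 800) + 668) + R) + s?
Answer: 411654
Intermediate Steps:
s = 409344 (s = 832*492 = 409344)
(((-814 - 800) + 668) + R) + s = (((-814 - 800) + 668) + 3256) + 409344 = ((-1614 + 668) + 3256) + 409344 = (-946 + 3256) + 409344 = 2310 + 409344 = 411654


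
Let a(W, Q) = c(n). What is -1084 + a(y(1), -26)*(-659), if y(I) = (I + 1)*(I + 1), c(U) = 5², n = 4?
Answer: -17559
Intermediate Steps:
c(U) = 25
y(I) = (1 + I)² (y(I) = (1 + I)*(1 + I) = (1 + I)²)
a(W, Q) = 25
-1084 + a(y(1), -26)*(-659) = -1084 + 25*(-659) = -1084 - 16475 = -17559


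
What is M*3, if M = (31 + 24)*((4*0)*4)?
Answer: 0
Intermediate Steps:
M = 0 (M = 55*(0*4) = 55*0 = 0)
M*3 = 0*3 = 0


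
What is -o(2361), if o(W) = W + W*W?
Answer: -5576682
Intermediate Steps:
o(W) = W + W²
-o(2361) = -2361*(1 + 2361) = -2361*2362 = -1*5576682 = -5576682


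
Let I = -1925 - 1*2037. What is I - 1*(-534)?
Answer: -3428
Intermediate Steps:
I = -3962 (I = -1925 - 2037 = -3962)
I - 1*(-534) = -3962 - 1*(-534) = -3962 + 534 = -3428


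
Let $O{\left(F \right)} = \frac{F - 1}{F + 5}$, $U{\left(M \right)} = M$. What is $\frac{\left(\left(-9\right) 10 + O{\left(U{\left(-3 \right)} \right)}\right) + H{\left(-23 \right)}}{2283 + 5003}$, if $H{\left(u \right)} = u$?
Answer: $- \frac{115}{7286} \approx -0.015784$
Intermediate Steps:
$O{\left(F \right)} = \frac{-1 + F}{5 + F}$
$\frac{\left(\left(-9\right) 10 + O{\left(U{\left(-3 \right)} \right)}\right) + H{\left(-23 \right)}}{2283 + 5003} = \frac{\left(\left(-9\right) 10 + \frac{-1 - 3}{5 - 3}\right) - 23}{2283 + 5003} = \frac{\left(-90 + \frac{1}{2} \left(-4\right)\right) - 23}{7286} = \left(\left(-90 + \frac{1}{2} \left(-4\right)\right) - 23\right) \frac{1}{7286} = \left(\left(-90 - 2\right) - 23\right) \frac{1}{7286} = \left(-92 - 23\right) \frac{1}{7286} = \left(-115\right) \frac{1}{7286} = - \frac{115}{7286}$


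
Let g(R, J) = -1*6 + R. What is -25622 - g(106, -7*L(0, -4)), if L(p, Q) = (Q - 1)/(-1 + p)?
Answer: -25722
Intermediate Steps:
L(p, Q) = (-1 + Q)/(-1 + p)
g(R, J) = -6 + R
-25622 - g(106, -7*L(0, -4)) = -25622 - (-6 + 106) = -25622 - 1*100 = -25622 - 100 = -25722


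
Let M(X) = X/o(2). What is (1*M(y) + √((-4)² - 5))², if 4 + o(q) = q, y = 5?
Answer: 69/4 - 5*√11 ≈ 0.66688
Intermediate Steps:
o(q) = -4 + q
M(X) = -X/2 (M(X) = X/(-4 + 2) = X/(-2) = X*(-½) = -X/2)
(1*M(y) + √((-4)² - 5))² = (1*(-½*5) + √((-4)² - 5))² = (1*(-5/2) + √(16 - 5))² = (-5/2 + √11)²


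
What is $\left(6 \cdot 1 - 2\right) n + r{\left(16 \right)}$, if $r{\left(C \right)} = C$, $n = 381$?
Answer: $1540$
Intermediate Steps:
$\left(6 \cdot 1 - 2\right) n + r{\left(16 \right)} = \left(6 \cdot 1 - 2\right) 381 + 16 = \left(6 - 2\right) 381 + 16 = 4 \cdot 381 + 16 = 1524 + 16 = 1540$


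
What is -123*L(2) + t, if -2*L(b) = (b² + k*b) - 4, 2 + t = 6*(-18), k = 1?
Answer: 13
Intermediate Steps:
t = -110 (t = -2 + 6*(-18) = -2 - 108 = -110)
L(b) = 2 - b/2 - b²/2 (L(b) = -((b² + 1*b) - 4)/2 = -((b² + b) - 4)/2 = -((b + b²) - 4)/2 = -(-4 + b + b²)/2 = 2 - b/2 - b²/2)
-123*L(2) + t = -123*(2 - ½*2 - ½*2²) - 110 = -123*(2 - 1 - ½*4) - 110 = -123*(2 - 1 - 2) - 110 = -123*(-1) - 110 = 123 - 110 = 13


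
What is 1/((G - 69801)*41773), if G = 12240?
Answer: -1/2404495653 ≈ -4.1589e-10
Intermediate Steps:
1/((G - 69801)*41773) = 1/((12240 - 69801)*41773) = (1/41773)/(-57561) = -1/57561*1/41773 = -1/2404495653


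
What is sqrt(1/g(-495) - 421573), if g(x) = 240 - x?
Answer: I*sqrt(4647842310)/105 ≈ 649.29*I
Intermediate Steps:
sqrt(1/g(-495) - 421573) = sqrt(1/(240 - 1*(-495)) - 421573) = sqrt(1/(240 + 495) - 421573) = sqrt(1/735 - 421573) = sqrt(-309856154/735) = I*sqrt(4647842310)/105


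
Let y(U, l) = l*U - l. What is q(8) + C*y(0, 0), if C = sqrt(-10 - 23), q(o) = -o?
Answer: -8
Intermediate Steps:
C = I*sqrt(33) (C = sqrt(-33) = I*sqrt(33) ≈ 5.7446*I)
y(U, l) = -l + U*l (y(U, l) = U*l - l = -l + U*l)
q(8) + C*y(0, 0) = -1*8 + (I*sqrt(33))*(0*(-1 + 0)) = -8 + (I*sqrt(33))*(0*(-1)) = -8 + (I*sqrt(33))*0 = -8 + 0 = -8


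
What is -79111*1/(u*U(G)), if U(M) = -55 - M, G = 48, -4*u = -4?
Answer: 79111/103 ≈ 768.07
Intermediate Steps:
u = 1 (u = -1/4*(-4) = 1)
-79111*1/(u*U(G)) = -79111/(-55 - 1*48) = -79111/(-55 - 48) = -79111/((-103*1)) = -79111/(-103) = -79111*(-1/103) = 79111/103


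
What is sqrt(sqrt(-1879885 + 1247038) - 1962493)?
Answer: sqrt(-1962493 + I*sqrt(632847)) ≈ 0.284 + 1400.9*I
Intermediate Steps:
sqrt(sqrt(-1879885 + 1247038) - 1962493) = sqrt(sqrt(-632847) - 1962493) = sqrt(I*sqrt(632847) - 1962493) = sqrt(-1962493 + I*sqrt(632847))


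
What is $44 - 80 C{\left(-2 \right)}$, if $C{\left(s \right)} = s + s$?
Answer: $364$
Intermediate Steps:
$C{\left(s \right)} = 2 s$
$44 - 80 C{\left(-2 \right)} = 44 - 80 \cdot 2 \left(-2\right) = 44 - -320 = 44 + 320 = 364$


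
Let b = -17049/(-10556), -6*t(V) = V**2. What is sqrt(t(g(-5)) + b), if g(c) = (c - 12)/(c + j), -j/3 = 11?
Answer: sqrt(572643941142)/601692 ≈ 1.2577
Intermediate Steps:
j = -33 (j = -3*11 = -33)
g(c) = (-12 + c)/(-33 + c) (g(c) = (c - 12)/(c - 33) = (-12 + c)/(-33 + c))
t(V) = -V**2/6
b = 17049/10556 (b = -17049*(-1/10556) = 17049/10556 ≈ 1.6151)
sqrt(t(g(-5)) + b) = sqrt(-(-12 - 5)**2/(-33 - 5)**2/6 + 17049/10556) = sqrt(-(-17/(-38))**2/6 + 17049/10556) = sqrt(-(-1/38*(-17))**2/6 + 17049/10556) = sqrt(-(17/38)**2/6 + 17049/10556) = sqrt(-1/6*289/1444 + 17049/10556) = sqrt(-289/8664 + 17049/10556) = sqrt(36165463/22864296) = sqrt(572643941142)/601692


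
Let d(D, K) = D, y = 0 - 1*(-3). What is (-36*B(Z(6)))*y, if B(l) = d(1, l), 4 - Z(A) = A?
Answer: -108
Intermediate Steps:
Z(A) = 4 - A
y = 3 (y = 0 + 3 = 3)
B(l) = 1
(-36*B(Z(6)))*y = -36*1*3 = -36*3 = -108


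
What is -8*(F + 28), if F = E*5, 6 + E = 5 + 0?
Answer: -184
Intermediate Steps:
E = -1 (E = -6 + (5 + 0) = -6 + 5 = -1)
F = -5 (F = -1*5 = -5)
-8*(F + 28) = -8*(-5 + 28) = -8*23 = -184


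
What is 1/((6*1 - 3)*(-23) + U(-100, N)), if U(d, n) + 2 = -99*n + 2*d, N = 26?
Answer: -1/2845 ≈ -0.00035149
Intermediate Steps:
U(d, n) = -2 - 99*n + 2*d (U(d, n) = -2 + (-99*n + 2*d) = -2 - 99*n + 2*d)
1/((6*1 - 3)*(-23) + U(-100, N)) = 1/((6*1 - 3)*(-23) + (-2 - 99*26 + 2*(-100))) = 1/((6 - 3)*(-23) + (-2 - 2574 - 200)) = 1/(3*(-23) - 2776) = 1/(-69 - 2776) = 1/(-2845) = -1/2845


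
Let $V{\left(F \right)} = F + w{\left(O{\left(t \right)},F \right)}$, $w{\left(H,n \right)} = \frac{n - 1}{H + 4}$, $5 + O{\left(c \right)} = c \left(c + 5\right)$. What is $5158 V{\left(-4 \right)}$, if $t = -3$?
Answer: $- \frac{118634}{7} \approx -16948.0$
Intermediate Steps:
$O{\left(c \right)} = -5 + c \left(5 + c\right)$ ($O{\left(c \right)} = -5 + c \left(c + 5\right) = -5 + c \left(5 + c\right)$)
$w{\left(H,n \right)} = \frac{-1 + n}{4 + H}$
$V{\left(F \right)} = \frac{1}{7} + \frac{6 F}{7}$ ($V{\left(F \right)} = F + \frac{-1 + F}{4 + \left(-5 + \left(-3\right)^{2} + 5 \left(-3\right)\right)} = F + \frac{-1 + F}{4 - 11} = F + \frac{-1 + F}{-7} = F - \frac{-1 + F}{7} = F - \left(- \frac{1}{7} + \frac{F}{7}\right) = \frac{1}{7} + \frac{6 F}{7}$)
$5158 V{\left(-4 \right)} = 5158 \left(\frac{1}{7} + \frac{6}{7} \left(-4\right)\right) = 5158 \left(\frac{1}{7} - \frac{24}{7}\right) = 5158 \left(- \frac{23}{7}\right) = - \frac{118634}{7}$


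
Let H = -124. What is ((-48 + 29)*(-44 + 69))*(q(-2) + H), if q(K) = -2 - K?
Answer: 58900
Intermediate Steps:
((-48 + 29)*(-44 + 69))*(q(-2) + H) = ((-48 + 29)*(-44 + 69))*((-2 - 1*(-2)) - 124) = (-19*25)*((-2 + 2) - 124) = -475*(0 - 124) = -475*(-124) = 58900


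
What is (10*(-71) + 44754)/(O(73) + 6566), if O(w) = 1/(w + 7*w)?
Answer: 179872/26815 ≈ 6.7079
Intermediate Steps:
O(w) = 1/(8*w)
(10*(-71) + 44754)/(O(73) + 6566) = (10*(-71) + 44754)/((1/8)/73 + 6566) = (-710 + 44754)/((1/8)*(1/73) + 6566) = 44044/(1/584 + 6566) = 44044/(3834545/584) = 44044*(584/3834545) = 179872/26815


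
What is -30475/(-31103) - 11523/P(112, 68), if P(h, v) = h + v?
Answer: -117638123/1866180 ≈ -63.037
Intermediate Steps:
-30475/(-31103) - 11523/P(112, 68) = -30475/(-31103) - 11523/(112 + 68) = -30475*(-1/31103) - 11523/180 = 30475/31103 - 11523*1/180 = 30475/31103 - 3841/60 = -117638123/1866180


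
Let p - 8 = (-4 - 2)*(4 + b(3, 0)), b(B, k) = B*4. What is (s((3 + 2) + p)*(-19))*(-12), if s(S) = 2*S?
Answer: -37848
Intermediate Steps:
b(B, k) = 4*B
p = -88 (p = 8 + (-4 - 2)*(4 + 4*3) = 8 - 6*(4 + 12) = 8 - 6*16 = 8 - 96 = -88)
(s((3 + 2) + p)*(-19))*(-12) = ((2*((3 + 2) - 88))*(-19))*(-12) = ((2*(5 - 88))*(-19))*(-12) = ((2*(-83))*(-19))*(-12) = -166*(-19)*(-12) = 3154*(-12) = -37848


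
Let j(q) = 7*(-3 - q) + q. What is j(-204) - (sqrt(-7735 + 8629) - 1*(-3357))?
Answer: -2154 - sqrt(894) ≈ -2183.9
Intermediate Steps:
j(q) = -21 - 6*q (j(q) = (-21 - 7*q) + q = -21 - 6*q)
j(-204) - (sqrt(-7735 + 8629) - 1*(-3357)) = (-21 - 6*(-204)) - (sqrt(-7735 + 8629) - 1*(-3357)) = (-21 + 1224) - (sqrt(894) + 3357) = 1203 - (3357 + sqrt(894)) = 1203 + (-3357 - sqrt(894)) = -2154 - sqrt(894)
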